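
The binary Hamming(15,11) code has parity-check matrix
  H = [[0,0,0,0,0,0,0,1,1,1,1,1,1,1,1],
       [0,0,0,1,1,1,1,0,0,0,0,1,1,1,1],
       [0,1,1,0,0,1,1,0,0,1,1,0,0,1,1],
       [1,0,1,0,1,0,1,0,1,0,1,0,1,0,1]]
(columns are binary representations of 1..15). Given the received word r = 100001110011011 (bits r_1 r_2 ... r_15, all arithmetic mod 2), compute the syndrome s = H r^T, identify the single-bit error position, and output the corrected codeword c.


s = (1, 1, 1, 0)^T, error position = 14, corrected codeword c = 100001110011001

Compute s = H r^T mod 2 one row at a time:
  s_1 = 1 + 0 + 0 + 1 + 1 + 0 + 1 + 1 = 5 ≡ 1 (mod 2).
  s_2 = 0 + 0 + 1 + 1 + 1 + 0 + 1 + 1 = 5 ≡ 1 (mod 2).
  s_3 = 0 + 0 + 1 + 1 + 0 + 1 + 1 + 1 = 5 ≡ 1 (mod 2).
  s_4 = 1 + 0 + 0 + 1 + 0 + 1 + 0 + 1 = 4 ≡ 0 (mod 2).
s = (1, 1, 1, 0)^T — this equals column 14 of H (binary 1110), so error is at position 14.
Correct: flip bit 14 of r = 100001110011011 to get c = 100001110011001.


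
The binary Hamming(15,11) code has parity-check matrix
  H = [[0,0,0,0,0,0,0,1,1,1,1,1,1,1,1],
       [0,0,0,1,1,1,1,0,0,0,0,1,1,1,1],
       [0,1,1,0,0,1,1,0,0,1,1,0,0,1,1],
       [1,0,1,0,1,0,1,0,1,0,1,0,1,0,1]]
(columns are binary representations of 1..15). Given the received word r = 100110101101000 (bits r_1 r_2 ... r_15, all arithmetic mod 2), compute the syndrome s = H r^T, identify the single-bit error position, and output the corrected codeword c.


s = (1, 0, 0, 0)^T, error position = 8, corrected codeword c = 100110111101000

Compute s = H r^T mod 2 one row at a time:
  s_1 = 0 + 1 + 1 + 0 + 1 + 0 + 0 + 0 = 3 ≡ 1 (mod 2).
  s_2 = 1 + 1 + 0 + 1 + 1 + 0 + 0 + 0 = 4 ≡ 0 (mod 2).
  s_3 = 0 + 0 + 0 + 1 + 1 + 0 + 0 + 0 = 2 ≡ 0 (mod 2).
  s_4 = 1 + 0 + 1 + 1 + 1 + 0 + 0 + 0 = 4 ≡ 0 (mod 2).
s = (1, 0, 0, 0)^T — this equals column 8 of H (binary 1000), so error is at position 8.
Correct: flip bit 8 of r = 100110101101000 to get c = 100110111101000.


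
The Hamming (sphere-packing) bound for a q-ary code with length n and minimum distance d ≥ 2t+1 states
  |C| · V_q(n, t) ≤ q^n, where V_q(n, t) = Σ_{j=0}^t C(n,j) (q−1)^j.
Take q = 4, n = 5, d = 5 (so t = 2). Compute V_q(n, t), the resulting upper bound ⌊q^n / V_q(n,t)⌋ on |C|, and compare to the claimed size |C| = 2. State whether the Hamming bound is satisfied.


V_q(n, t) = 106, q^n = 1024, Hamming bound = 9, |C| = 2 ≤ bound (satisfied).

Step 1: Compute V_q(n, t) = Σ_{j=0}^2 C(n, j) (q−1)^j.
  j = 0: C(5,0)·(3)^0 = 1·1 = 1.
  j = 1: C(5,1)·(3)^1 = 5·3 = 15.
  j = 2: C(5,2)·(3)^2 = 10·9 = 90.
  V_q(n, t) = 1 + 15 + 90 = 106.
Step 2: q^n = 4^5 = 1024.
Step 3: Hamming bound ⌊q^n / V_q(n,t)⌋ = ⌊1024/106⌋ = 9.
Step 4: Compare |C| = 2 to 9: satisfied.
The claimed |C| lies below the Hamming bound.


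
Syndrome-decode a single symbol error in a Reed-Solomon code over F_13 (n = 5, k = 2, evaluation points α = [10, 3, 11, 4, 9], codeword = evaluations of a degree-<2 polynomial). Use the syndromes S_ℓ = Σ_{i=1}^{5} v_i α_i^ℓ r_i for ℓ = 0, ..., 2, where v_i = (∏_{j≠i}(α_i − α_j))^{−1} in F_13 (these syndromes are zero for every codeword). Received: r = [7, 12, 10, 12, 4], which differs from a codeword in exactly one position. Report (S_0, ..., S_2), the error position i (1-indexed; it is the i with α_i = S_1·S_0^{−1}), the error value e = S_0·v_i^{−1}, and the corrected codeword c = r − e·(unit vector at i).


S = (8, 6, 11), error at position 4, error magnitude e = 10, c = [7, 12, 10, 2, 4].

Step 1: column multipliers v_i = (∏_{j≠i}(α_i − α_j))^{−1} mod 13.
  i = 1 (α = 10): (10−3)(10−11)(10−4)(10−9) = 7·(−1)·6·1 = −42 ≡ 10, so v_1 = 10^{−1} = 4 (mod 13).
  i = 2 (α = 3): (3−10)(3−11)(3−4)(3−9) = (−7)·(−8)·(−1)·(−6) = 336 ≡ 11, so v_2 = 11^{−1} = 6 (mod 13).
  i = 3 (α = 11): (11−10)(11−3)(11−4)(11−9) = 1·8·7·2 = 112 ≡ 8, so v_3 = 8^{−1} = 5 (mod 13).
  i = 4 (α = 4): (4−10)(4−3)(4−11)(4−9) = (−6)·1·(−7)·(−5) = −210 ≡ 11, so v_4 = 11^{−1} = 6 (mod 13).
  i = 5 (α = 9): (9−10)(9−3)(9−11)(9−4) = (−1)·6·(−2)·5 = 60 ≡ 8, so v_5 = 8^{−1} = 5 (mod 13).
  v = [4, 6, 5, 6, 5].
Step 2: syndromes of r = [7, 12, 10, 12, 4] (all sums mod 13).
  S_0 = Σ v_i r_i = 4·7 + 6·12 + 5·10 + 6·12 + 5·4 = 242 ≡ 8.
  S_1 = Σ v_i α_i r_i = 4·10·7 + 6·3·12 + 5·11·10 + 6·4·12 + 5·9·4 = 1514 ≡ 6.
  α_i^2 mod 13 = [9, 9, 4, 3, 3].
  S_2 = Σ v_i α_i^2 r_i = 4·9·7 + 6·9·12 + 5·4·10 + 6·3·12 + 5·3·4 = 1376 ≡ 11.
  S = (8, 6, 11) ≠ 0, so r is not a codeword (an error is present).
Step 3: locate the error. For a single error e at position i, S_ℓ = v_i·e·α_i^ℓ, so α_err = S_1/S_0.
  S_0^{−1} = 8^{−1} = 5 (mod 13), so α_err = 6·5 = 30 ≡ 4 = α_4. Error position i = 4.
  Consistency check: S_2/S_1 = 11·11 = 121 ≡ 4 = α_err ✓ (single-error assumption holds).
Step 4: error magnitude e = S_0/v_4 = S_0·∏_{j≠4}(α_4 − α_j) = 8·11 = 88 ≡ 10 (mod 13).
Step 5: correct position 4: c_4 = r_4 − e = 12 − 10 ≡ 2 (mod 13). Hence c = [7, 12, 10, 2, 4].
  Check: interpolating c through the α_i gives m(x) = 3 + 3·x (degree < 2) with m(α_i) = c_i for every i, so c is indeed a codeword.


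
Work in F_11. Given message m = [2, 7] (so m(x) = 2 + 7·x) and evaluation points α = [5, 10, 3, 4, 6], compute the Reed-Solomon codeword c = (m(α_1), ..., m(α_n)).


c = [4, 6, 1, 8, 0]

Message polynomial: m(x) = 2 + 7·x (mod 11).
For each evaluation point α_i, compute m(α_i) mod 11:
  α_1 = 5: Horner steps 7 → 4, so m(5) = 4.
  α_2 = 10: Horner steps 7 → 6, so m(10) = 6.
  α_3 = 3: Horner steps 7 → 1, so m(3) = 1.
  α_4 = 4: Horner steps 7 → 8, so m(4) = 8.
  α_5 = 6: Horner steps 7 → 0, so m(6) = 0.
Codeword c = [4, 6, 1, 8, 0] ∈ F_11^5.


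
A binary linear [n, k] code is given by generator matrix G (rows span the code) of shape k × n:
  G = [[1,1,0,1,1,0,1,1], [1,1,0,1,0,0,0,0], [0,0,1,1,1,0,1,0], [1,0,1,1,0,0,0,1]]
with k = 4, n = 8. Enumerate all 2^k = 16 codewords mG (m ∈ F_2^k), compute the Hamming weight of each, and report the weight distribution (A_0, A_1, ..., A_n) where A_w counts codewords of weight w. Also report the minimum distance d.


Weight distribution: A_0 = 1, A_1 = 1, A_2 = 1, A_3 = 4, A_4 = 5, A_5 = 3, A_6 = 1. Minimum distance d = 1.

Enumerate all 2^4 = 16 messages m ∈ F_2^4.
For each, compute codeword c = mG in F_2^8, then tally its weight.
  m = 0000 → c = 00000000, weight = 0.
  m = 1000 → c = 11011011, weight = 6.
  m = 0100 → c = 11010000, weight = 3.
  m = 1100 → c = 00001011, weight = 3.
  m = 0010 → c = 00111010, weight = 4.
  m = 1010 → c = 11100001, weight = 4.
  m = 0110 → c = 11101010, weight = 5.
  m = 1110 → c = 00110001, weight = 3.
  m = 0001 → c = 10110001, weight = 4.
  m = 1001 → c = 01101010, weight = 4.
  m = 0101 → c = 01100001, weight = 3.
  m = 1101 → c = 10111010, weight = 5.
  m = 0011 → c = 10001011, weight = 4.
  m = 1011 → c = 01010000, weight = 2.
  m = 0111 → c = 01011011, weight = 5.
  m = 1111 → c = 10000000, weight = 1.
Tally weights:
  weight 0: 1 codewords.
  weight 1: 1 codewords.
  weight 2: 1 codewords.
  weight 3: 4 codewords.
  weight 4: 5 codewords.
  weight 5: 3 codewords.
  weight 6: 1 codewords.
Minimum distance d = smallest w > 0 with A_w > 0 = 1.
Sanity: Σ A_w = 16 = 2^4 = 16 ✓.


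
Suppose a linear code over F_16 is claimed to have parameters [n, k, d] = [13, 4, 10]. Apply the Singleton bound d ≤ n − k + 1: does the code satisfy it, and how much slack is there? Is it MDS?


Singleton RHS = n − k + 1 = 10, slack = 0, bound satisfied, MDS.

Singleton bound: d ≤ n − k + 1.
Here n = 13, k = 4, so n − k + 1 = 10.
Given d = 10, check d ≤ 10: YES.
Slack = (n − k + 1) − d = 0.
The code is MDS (slack = 0).
Description: the claimed parameters are [13, 4, 10]_16; such a code would be MDS (meets Singleton bound).


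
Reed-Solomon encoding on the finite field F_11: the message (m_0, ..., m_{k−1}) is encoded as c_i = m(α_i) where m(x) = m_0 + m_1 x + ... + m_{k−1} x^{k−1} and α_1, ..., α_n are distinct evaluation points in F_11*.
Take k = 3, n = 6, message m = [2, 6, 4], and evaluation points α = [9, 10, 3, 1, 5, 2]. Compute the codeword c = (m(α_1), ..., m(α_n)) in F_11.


c = [6, 0, 1, 1, 0, 8]

Message polynomial: m(x) = 2 + 6·x + 4·x^2 (mod 11).
For each evaluation point α_i, compute m(α_i) mod 11:
  α_1 = 9: Horner steps 4 → 9 → 6, so m(9) = 6.
  α_2 = 10: Horner steps 4 → 2 → 0, so m(10) = 0.
  α_3 = 3: Horner steps 4 → 7 → 1, so m(3) = 1.
  α_4 = 1: Horner steps 4 → 10 → 1, so m(1) = 1.
  α_5 = 5: Horner steps 4 → 4 → 0, so m(5) = 0.
  α_6 = 2: Horner steps 4 → 3 → 8, so m(2) = 8.
Codeword c = [6, 0, 1, 1, 0, 8] ∈ F_11^6.


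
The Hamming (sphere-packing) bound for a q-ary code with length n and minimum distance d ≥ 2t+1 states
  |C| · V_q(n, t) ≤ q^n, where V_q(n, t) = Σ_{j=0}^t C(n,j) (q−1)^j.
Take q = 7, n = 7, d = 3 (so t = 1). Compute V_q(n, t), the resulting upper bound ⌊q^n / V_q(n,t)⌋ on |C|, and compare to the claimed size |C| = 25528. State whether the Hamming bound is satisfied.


V_q(n, t) = 43, q^n = 823543, Hamming bound = 19152, |C| = 25528 > bound (violated).

Step 1: Compute V_q(n, t) = Σ_{j=0}^1 C(n, j) (q−1)^j.
  j = 0: C(7,0)·(6)^0 = 1·1 = 1.
  j = 1: C(7,1)·(6)^1 = 7·6 = 42.
  V_q(n, t) = 1 + 42 = 43.
Step 2: q^n = 7^7 = 823543.
Step 3: Hamming bound ⌊q^n / V_q(n,t)⌋ = ⌊823543/43⌋ = 19152.
Step 4: Compare |C| = 25528 to 19152: violated.
The claimed |C| lies above the Hamming bound, so no 7-ary code of length 7 with d ≥ 3 can have 25528 codewords.


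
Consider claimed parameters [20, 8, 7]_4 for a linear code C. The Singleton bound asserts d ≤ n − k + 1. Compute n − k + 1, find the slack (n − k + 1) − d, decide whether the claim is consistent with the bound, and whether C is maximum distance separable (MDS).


Singleton RHS = n − k + 1 = 13, slack = 6, bound satisfied, not MDS.

Singleton bound: d ≤ n − k + 1.
Here n = 20, k = 8, so n − k + 1 = 13.
Given d = 7, check d ≤ 13: YES.
Slack = (n − k + 1) − d = 6.
The code is NOT MDS (slack = 6 > 0).
Description: the claimed parameters are [20, 8, 7]_4; such a code would be non-MDS.


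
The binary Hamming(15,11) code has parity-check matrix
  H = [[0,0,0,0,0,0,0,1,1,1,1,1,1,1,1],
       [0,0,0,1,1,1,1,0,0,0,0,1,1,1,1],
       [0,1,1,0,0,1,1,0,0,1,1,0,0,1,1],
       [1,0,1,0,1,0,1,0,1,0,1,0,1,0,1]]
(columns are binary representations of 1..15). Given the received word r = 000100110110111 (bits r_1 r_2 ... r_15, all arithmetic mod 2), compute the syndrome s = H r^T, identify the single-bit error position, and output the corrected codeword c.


s = (0, 1, 1, 0)^T, error position = 6, corrected codeword c = 000101110110111

Compute s = H r^T mod 2 one row at a time:
  s_1 = 1 + 0 + 1 + 1 + 0 + 1 + 1 + 1 = 6 ≡ 0 (mod 2).
  s_2 = 1 + 0 + 0 + 1 + 0 + 1 + 1 + 1 = 5 ≡ 1 (mod 2).
  s_3 = 0 + 0 + 0 + 1 + 1 + 1 + 1 + 1 = 5 ≡ 1 (mod 2).
  s_4 = 0 + 0 + 0 + 1 + 0 + 1 + 1 + 1 = 4 ≡ 0 (mod 2).
s = (0, 1, 1, 0)^T — this equals column 6 of H (binary 0110), so error is at position 6.
Correct: flip bit 6 of r = 000100110110111 to get c = 000101110110111.


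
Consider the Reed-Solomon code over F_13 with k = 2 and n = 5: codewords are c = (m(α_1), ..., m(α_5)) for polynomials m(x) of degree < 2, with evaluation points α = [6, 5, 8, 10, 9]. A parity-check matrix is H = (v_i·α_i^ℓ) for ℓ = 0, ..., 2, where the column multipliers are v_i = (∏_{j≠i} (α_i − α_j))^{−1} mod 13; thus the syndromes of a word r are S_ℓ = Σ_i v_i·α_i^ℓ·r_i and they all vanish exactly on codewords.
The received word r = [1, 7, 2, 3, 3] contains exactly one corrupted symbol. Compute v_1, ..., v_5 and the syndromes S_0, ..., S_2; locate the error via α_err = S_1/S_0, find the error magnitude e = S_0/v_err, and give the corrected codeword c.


S = (7, 11, 8), error at position 5, error magnitude e = 7, c = [1, 7, 2, 3, 9].

Step 1: column multipliers v_i = (∏_{j≠i}(α_i − α_j))^{−1} mod 13.
  i = 1 (α = 6): (6−5)(6−8)(6−10)(6−9) = 1·(−2)·(−4)·(−3) = −24 ≡ 2, so v_1 = 2^{−1} = 7 (mod 13).
  i = 2 (α = 5): (5−6)(5−8)(5−10)(5−9) = (−1)·(−3)·(−5)·(−4) = 60 ≡ 8, so v_2 = 8^{−1} = 5 (mod 13).
  i = 3 (α = 8): (8−6)(8−5)(8−10)(8−9) = 2·3·(−2)·(−1) = 12 ≡ 12, so v_3 = 12^{−1} = 12 (mod 13).
  i = 4 (α = 10): (10−6)(10−5)(10−8)(10−9) = 4·5·2·1 = 40 ≡ 1, so v_4 = 1^{−1} = 1 (mod 13).
  i = 5 (α = 9): (9−6)(9−5)(9−8)(9−10) = 3·4·1·(−1) = −12 ≡ 1, so v_5 = 1^{−1} = 1 (mod 13).
  v = [7, 5, 12, 1, 1].
Step 2: syndromes of r = [1, 7, 2, 3, 3] (all sums mod 13).
  S_0 = Σ v_i r_i = 7·1 + 5·7 + 12·2 + 1·3 + 1·3 = 72 ≡ 7.
  S_1 = Σ v_i α_i r_i = 7·6·1 + 5·5·7 + 12·8·2 + 1·10·3 + 1·9·3 = 466 ≡ 11.
  α_i^2 mod 13 = [10, 12, 12, 9, 3].
  S_2 = Σ v_i α_i^2 r_i = 7·10·1 + 5·12·7 + 12·12·2 + 1·9·3 + 1·3·3 = 814 ≡ 8.
  S = (7, 11, 8) ≠ 0, so r is not a codeword (an error is present).
Step 3: locate the error. For a single error e at position i, S_ℓ = v_i·e·α_i^ℓ, so α_err = S_1/S_0.
  S_0^{−1} = 7^{−1} = 2 (mod 13), so α_err = 11·2 = 22 ≡ 9 = α_5. Error position i = 5.
  Consistency check: S_2/S_1 = 8·6 = 48 ≡ 9 = α_err ✓ (single-error assumption holds).
Step 4: error magnitude e = S_0/v_5 = S_0·∏_{j≠5}(α_5 − α_j) = 7·1 = 7 ≡ 7 (mod 13).
Step 5: correct position 5: c_5 = r_5 − e = 3 − 7 ≡ 9 (mod 13). Hence c = [1, 7, 2, 3, 9].
  Check: interpolating c through the α_i gives m(x) = 11 + 7·x (degree < 2) with m(α_i) = c_i for every i, so c is indeed a codeword.


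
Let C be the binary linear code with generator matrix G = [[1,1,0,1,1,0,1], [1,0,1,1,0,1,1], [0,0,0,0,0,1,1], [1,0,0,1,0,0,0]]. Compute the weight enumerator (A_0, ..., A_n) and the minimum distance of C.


Weight distribution: A_0 = 1, A_1 = 1, A_2 = 2, A_3 = 4, A_4 = 3, A_5 = 3, A_6 = 2. Minimum distance d = 1.

Enumerate all 2^4 = 16 messages m ∈ F_2^4.
For each, compute codeword c = mG in F_2^7, then tally its weight.
  m = 0000 → c = 0000000, weight = 0.
  m = 1000 → c = 1101101, weight = 5.
  m = 0100 → c = 1011011, weight = 5.
  m = 1100 → c = 0110110, weight = 4.
  m = 0010 → c = 0000011, weight = 2.
  m = 1010 → c = 1101110, weight = 5.
  m = 0110 → c = 1011000, weight = 3.
  m = 1110 → c = 0110101, weight = 4.
  m = 0001 → c = 1001000, weight = 2.
  m = 1001 → c = 0100101, weight = 3.
  m = 0101 → c = 0010011, weight = 3.
  m = 1101 → c = 1111110, weight = 6.
  m = 0011 → c = 1001011, weight = 4.
  m = 1011 → c = 0100110, weight = 3.
  m = 0111 → c = 0010000, weight = 1.
  m = 1111 → c = 1111101, weight = 6.
Tally weights:
  weight 0: 1 codewords.
  weight 1: 1 codewords.
  weight 2: 2 codewords.
  weight 3: 4 codewords.
  weight 4: 3 codewords.
  weight 5: 3 codewords.
  weight 6: 2 codewords.
Minimum distance d = smallest w > 0 with A_w > 0 = 1.
Sanity: Σ A_w = 16 = 2^4 = 16 ✓.


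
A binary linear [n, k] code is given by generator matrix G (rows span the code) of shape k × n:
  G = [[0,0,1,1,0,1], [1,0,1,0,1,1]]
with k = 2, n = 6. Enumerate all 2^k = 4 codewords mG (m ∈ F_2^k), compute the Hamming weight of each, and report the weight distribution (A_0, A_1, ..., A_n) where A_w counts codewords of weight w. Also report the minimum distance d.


Weight distribution: A_0 = 1, A_3 = 2, A_4 = 1. Minimum distance d = 3.

Enumerate all 2^2 = 4 messages m ∈ F_2^2.
For each, compute codeword c = mG in F_2^6, then tally its weight.
  m = 00 → c = 000000, weight = 0.
  m = 10 → c = 001101, weight = 3.
  m = 01 → c = 101011, weight = 4.
  m = 11 → c = 100110, weight = 3.
Tally weights:
  weight 0: 1 codewords.
  weight 3: 2 codewords.
  weight 4: 1 codewords.
Minimum distance d = smallest w > 0 with A_w > 0 = 3.
Sanity: Σ A_w = 4 = 2^2 = 4 ✓.


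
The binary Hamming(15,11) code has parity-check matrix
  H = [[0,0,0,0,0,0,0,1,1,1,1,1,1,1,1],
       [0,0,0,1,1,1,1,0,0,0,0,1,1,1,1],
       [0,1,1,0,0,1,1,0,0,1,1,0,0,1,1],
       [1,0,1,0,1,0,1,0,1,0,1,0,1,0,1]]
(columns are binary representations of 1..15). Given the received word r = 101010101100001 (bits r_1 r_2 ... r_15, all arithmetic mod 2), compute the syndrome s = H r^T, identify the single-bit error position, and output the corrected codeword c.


s = (1, 1, 0, 0)^T, error position = 12, corrected codeword c = 101010101101001

Compute s = H r^T mod 2 one row at a time:
  s_1 = 0 + 1 + 1 + 0 + 0 + 0 + 0 + 1 = 3 ≡ 1 (mod 2).
  s_2 = 0 + 1 + 0 + 1 + 0 + 0 + 0 + 1 = 3 ≡ 1 (mod 2).
  s_3 = 0 + 1 + 0 + 1 + 1 + 0 + 0 + 1 = 4 ≡ 0 (mod 2).
  s_4 = 1 + 1 + 1 + 1 + 1 + 0 + 0 + 1 = 6 ≡ 0 (mod 2).
s = (1, 1, 0, 0)^T — this equals column 12 of H (binary 1100), so error is at position 12.
Correct: flip bit 12 of r = 101010101100001 to get c = 101010101101001.


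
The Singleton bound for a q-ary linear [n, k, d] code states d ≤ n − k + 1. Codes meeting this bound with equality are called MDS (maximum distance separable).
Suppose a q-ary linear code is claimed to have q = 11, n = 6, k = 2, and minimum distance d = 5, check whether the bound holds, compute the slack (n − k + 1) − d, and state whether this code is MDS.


Singleton RHS = n − k + 1 = 5, slack = 0, bound satisfied, MDS.

Singleton bound: d ≤ n − k + 1.
Here n = 6, k = 2, so n − k + 1 = 5.
Given d = 5, check d ≤ 5: YES.
Slack = (n − k + 1) − d = 0.
The code is MDS (slack = 0).
Description: the claimed parameters are [6, 2, 5]_11; such a code would be MDS (meets Singleton bound).


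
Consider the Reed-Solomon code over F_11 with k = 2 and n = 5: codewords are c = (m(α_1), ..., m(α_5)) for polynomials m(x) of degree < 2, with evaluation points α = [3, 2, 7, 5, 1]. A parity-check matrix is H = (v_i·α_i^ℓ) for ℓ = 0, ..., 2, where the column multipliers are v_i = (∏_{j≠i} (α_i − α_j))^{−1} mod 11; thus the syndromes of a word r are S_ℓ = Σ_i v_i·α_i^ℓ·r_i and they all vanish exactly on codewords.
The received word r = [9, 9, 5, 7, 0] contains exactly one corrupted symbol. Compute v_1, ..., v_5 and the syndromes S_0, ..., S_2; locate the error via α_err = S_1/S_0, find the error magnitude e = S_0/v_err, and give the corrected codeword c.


S = (3, 6, 1), error at position 2, error magnitude e = 10, c = [9, 10, 5, 7, 0].

Step 1: column multipliers v_i = (∏_{j≠i}(α_i − α_j))^{−1} mod 11.
  i = 1 (α = 3): (3−2)(3−7)(3−5)(3−1) = 1·(−4)·(−2)·2 = 16 ≡ 5, so v_1 = 5^{−1} = 9 (mod 11).
  i = 2 (α = 2): (2−3)(2−7)(2−5)(2−1) = (−1)·(−5)·(−3)·1 = −15 ≡ 7, so v_2 = 7^{−1} = 8 (mod 11).
  i = 3 (α = 7): (7−3)(7−2)(7−5)(7−1) = 4·5·2·6 = 240 ≡ 9, so v_3 = 9^{−1} = 5 (mod 11).
  i = 4 (α = 5): (5−3)(5−2)(5−7)(5−1) = 2·3·(−2)·4 = −48 ≡ 7, so v_4 = 7^{−1} = 8 (mod 11).
  i = 5 (α = 1): (1−3)(1−2)(1−7)(1−5) = (−2)·(−1)·(−6)·(−4) = 48 ≡ 4, so v_5 = 4^{−1} = 3 (mod 11).
  v = [9, 8, 5, 8, 3].
Step 2: syndromes of r = [9, 9, 5, 7, 0] (all sums mod 11).
  S_0 = Σ v_i r_i = 9·9 + 8·9 + 5·5 + 8·7 + 3·0 = 234 ≡ 3.
  S_1 = Σ v_i α_i r_i = 9·3·9 + 8·2·9 + 5·7·5 + 8·5·7 + 3·1·0 = 842 ≡ 6.
  α_i^2 mod 11 = [9, 4, 5, 3, 1].
  S_2 = Σ v_i α_i^2 r_i = 9·9·9 + 8·4·9 + 5·5·5 + 8·3·7 + 3·1·0 = 1310 ≡ 1.
  S = (3, 6, 1) ≠ 0, so r is not a codeword (an error is present).
Step 3: locate the error. For a single error e at position i, S_ℓ = v_i·e·α_i^ℓ, so α_err = S_1/S_0.
  S_0^{−1} = 3^{−1} = 4 (mod 11), so α_err = 6·4 = 24 ≡ 2 = α_2. Error position i = 2.
  Consistency check: S_2/S_1 = 1·2 = 2 ≡ 2 = α_err ✓ (single-error assumption holds).
Step 4: error magnitude e = S_0/v_2 = S_0·∏_{j≠2}(α_2 − α_j) = 3·7 = 21 ≡ 10 (mod 11).
Step 5: correct position 2: c_2 = r_2 − e = 9 − 10 ≡ 10 (mod 11). Hence c = [9, 10, 5, 7, 0].
  Check: interpolating c through the α_i gives m(x) = 1 + 10·x (degree < 2) with m(α_i) = c_i for every i, so c is indeed a codeword.


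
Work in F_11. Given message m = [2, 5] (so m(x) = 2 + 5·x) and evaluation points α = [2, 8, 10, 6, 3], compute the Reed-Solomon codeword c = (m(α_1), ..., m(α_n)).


c = [1, 9, 8, 10, 6]

Message polynomial: m(x) = 2 + 5·x (mod 11).
For each evaluation point α_i, compute m(α_i) mod 11:
  α_1 = 2: Horner steps 5 → 1, so m(2) = 1.
  α_2 = 8: Horner steps 5 → 9, so m(8) = 9.
  α_3 = 10: Horner steps 5 → 8, so m(10) = 8.
  α_4 = 6: Horner steps 5 → 10, so m(6) = 10.
  α_5 = 3: Horner steps 5 → 6, so m(3) = 6.
Codeword c = [1, 9, 8, 10, 6] ∈ F_11^5.


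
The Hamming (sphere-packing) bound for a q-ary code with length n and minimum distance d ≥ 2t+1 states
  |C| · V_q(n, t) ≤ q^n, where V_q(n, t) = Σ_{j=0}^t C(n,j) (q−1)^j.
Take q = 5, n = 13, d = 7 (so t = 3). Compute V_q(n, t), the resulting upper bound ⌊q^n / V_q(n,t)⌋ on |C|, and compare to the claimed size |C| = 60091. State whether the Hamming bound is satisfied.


V_q(n, t) = 19605, q^n = 1220703125, Hamming bound = 62264, |C| = 60091 ≤ bound (satisfied).

Step 1: Compute V_q(n, t) = Σ_{j=0}^3 C(n, j) (q−1)^j.
  j = 0: C(13,0)·(4)^0 = 1·1 = 1.
  j = 1: C(13,1)·(4)^1 = 13·4 = 52.
  j = 2: C(13,2)·(4)^2 = 78·16 = 1248.
  j = 3: C(13,3)·(4)^3 = 286·64 = 18304.
  V_q(n, t) = 1 + 52 + 1248 + 18304 = 19605.
Step 2: q^n = 5^13 = 1220703125.
Step 3: Hamming bound ⌊q^n / V_q(n,t)⌋ = ⌊1220703125/19605⌋ = 62264.
Step 4: Compare |C| = 60091 to 62264: satisfied.
The claimed |C| lies below the Hamming bound.


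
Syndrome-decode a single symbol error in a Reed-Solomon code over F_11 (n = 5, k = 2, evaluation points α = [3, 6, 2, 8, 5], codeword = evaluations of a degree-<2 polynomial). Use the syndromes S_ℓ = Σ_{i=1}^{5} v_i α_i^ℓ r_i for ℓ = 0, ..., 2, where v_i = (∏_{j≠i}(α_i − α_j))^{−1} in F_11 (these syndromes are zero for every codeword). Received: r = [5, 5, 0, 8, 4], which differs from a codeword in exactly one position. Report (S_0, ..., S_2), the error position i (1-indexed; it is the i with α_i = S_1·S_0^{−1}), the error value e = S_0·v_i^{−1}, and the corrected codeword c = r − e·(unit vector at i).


S = (2, 1, 6), error at position 2, error magnitude e = 7, c = [5, 9, 0, 8, 4].

Step 1: column multipliers v_i = (∏_{j≠i}(α_i − α_j))^{−1} mod 11.
  i = 1 (α = 3): (3−6)(3−2)(3−8)(3−5) = (−3)·1·(−5)·(−2) = −30 ≡ 3, so v_1 = 3^{−1} = 4 (mod 11).
  i = 2 (α = 6): (6−3)(6−2)(6−8)(6−5) = 3·4·(−2)·1 = −24 ≡ 9, so v_2 = 9^{−1} = 5 (mod 11).
  i = 3 (α = 2): (2−3)(2−6)(2−8)(2−5) = (−1)·(−4)·(−6)·(−3) = 72 ≡ 6, so v_3 = 6^{−1} = 2 (mod 11).
  i = 4 (α = 8): (8−3)(8−6)(8−2)(8−5) = 5·2·6·3 = 180 ≡ 4, so v_4 = 4^{−1} = 3 (mod 11).
  i = 5 (α = 5): (5−3)(5−6)(5−2)(5−8) = 2·(−1)·3·(−3) = 18 ≡ 7, so v_5 = 7^{−1} = 8 (mod 11).
  v = [4, 5, 2, 3, 8].
Step 2: syndromes of r = [5, 5, 0, 8, 4] (all sums mod 11).
  S_0 = Σ v_i r_i = 4·5 + 5·5 + 2·0 + 3·8 + 8·4 = 101 ≡ 2.
  S_1 = Σ v_i α_i r_i = 4·3·5 + 5·6·5 + 2·2·0 + 3·8·8 + 8·5·4 = 562 ≡ 1.
  α_i^2 mod 11 = [9, 3, 4, 9, 3].
  S_2 = Σ v_i α_i^2 r_i = 4·9·5 + 5·3·5 + 2·4·0 + 3·9·8 + 8·3·4 = 567 ≡ 6.
  S = (2, 1, 6) ≠ 0, so r is not a codeword (an error is present).
Step 3: locate the error. For a single error e at position i, S_ℓ = v_i·e·α_i^ℓ, so α_err = S_1/S_0.
  S_0^{−1} = 2^{−1} = 6 (mod 11), so α_err = 1·6 = 6 ≡ 6 = α_2. Error position i = 2.
  Consistency check: S_2/S_1 = 6·1 = 6 ≡ 6 = α_err ✓ (single-error assumption holds).
Step 4: error magnitude e = S_0/v_2 = S_0·∏_{j≠2}(α_2 − α_j) = 2·9 = 18 ≡ 7 (mod 11).
Step 5: correct position 2: c_2 = r_2 − e = 5 − 7 ≡ 9 (mod 11). Hence c = [5, 9, 0, 8, 4].
  Check: interpolating c through the α_i gives m(x) = 1 + 5·x (degree < 2) with m(α_i) = c_i for every i, so c is indeed a codeword.


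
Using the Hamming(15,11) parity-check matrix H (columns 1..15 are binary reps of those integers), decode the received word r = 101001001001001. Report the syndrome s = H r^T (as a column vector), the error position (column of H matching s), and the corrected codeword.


s = (1, 1, 1, 0)^T, error position = 14, corrected codeword c = 101001001001011

Compute s = H r^T mod 2 one row at a time:
  s_1 = 0 + 1 + 0 + 0 + 1 + 0 + 0 + 1 = 3 ≡ 1 (mod 2).
  s_2 = 0 + 0 + 1 + 0 + 1 + 0 + 0 + 1 = 3 ≡ 1 (mod 2).
  s_3 = 0 + 1 + 1 + 0 + 0 + 0 + 0 + 1 = 3 ≡ 1 (mod 2).
  s_4 = 1 + 1 + 0 + 0 + 1 + 0 + 0 + 1 = 4 ≡ 0 (mod 2).
s = (1, 1, 1, 0)^T — this equals column 14 of H (binary 1110), so error is at position 14.
Correct: flip bit 14 of r = 101001001001001 to get c = 101001001001011.


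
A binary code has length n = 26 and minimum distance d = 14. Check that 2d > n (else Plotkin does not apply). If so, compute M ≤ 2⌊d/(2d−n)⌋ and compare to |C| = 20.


Plotkin bound M ≤ 14; given |C| = 20 > bound (violated).

Check applicability: 2d = 28, n = 26.
2d − n = 2 > 0, so Plotkin applies.
Compute d/(2d−n) = 14/2 ≈ 7.0000.
⌊d/(2d−n)⌋ = 7.
Plotkin bound: M ≤ 2·7 = 14.
Given |C| = 20, check: VIOLATED.
This |C| is above the Plotkin bound, so no binary code with n = 26, d = 14 and 20 codewords exists.


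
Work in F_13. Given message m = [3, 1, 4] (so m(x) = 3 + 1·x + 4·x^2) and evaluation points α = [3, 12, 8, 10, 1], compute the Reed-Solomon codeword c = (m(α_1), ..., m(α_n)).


c = [3, 6, 7, 10, 8]

Message polynomial: m(x) = 3 + 1·x + 4·x^2 (mod 13).
For each evaluation point α_i, compute m(α_i) mod 13:
  α_1 = 3: Horner steps 4 → 0 → 3, so m(3) = 3.
  α_2 = 12: Horner steps 4 → 10 → 6, so m(12) = 6.
  α_3 = 8: Horner steps 4 → 7 → 7, so m(8) = 7.
  α_4 = 10: Horner steps 4 → 2 → 10, so m(10) = 10.
  α_5 = 1: Horner steps 4 → 5 → 8, so m(1) = 8.
Codeword c = [3, 6, 7, 10, 8] ∈ F_13^5.


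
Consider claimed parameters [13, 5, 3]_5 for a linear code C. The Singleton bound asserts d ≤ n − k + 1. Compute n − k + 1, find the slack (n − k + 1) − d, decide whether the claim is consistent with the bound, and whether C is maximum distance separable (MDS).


Singleton RHS = n − k + 1 = 9, slack = 6, bound satisfied, not MDS.

Singleton bound: d ≤ n − k + 1.
Here n = 13, k = 5, so n − k + 1 = 9.
Given d = 3, check d ≤ 9: YES.
Slack = (n − k + 1) − d = 6.
The code is NOT MDS (slack = 6 > 0).
Description: the claimed parameters are [13, 5, 3]_5; such a code would be non-MDS.


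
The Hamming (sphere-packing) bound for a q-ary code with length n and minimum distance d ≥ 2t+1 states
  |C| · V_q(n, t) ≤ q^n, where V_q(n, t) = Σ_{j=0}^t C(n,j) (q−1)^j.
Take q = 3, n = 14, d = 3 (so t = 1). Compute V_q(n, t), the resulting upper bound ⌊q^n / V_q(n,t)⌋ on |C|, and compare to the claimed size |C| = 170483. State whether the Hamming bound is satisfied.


V_q(n, t) = 29, q^n = 4782969, Hamming bound = 164929, |C| = 170483 > bound (violated).

Step 1: Compute V_q(n, t) = Σ_{j=0}^1 C(n, j) (q−1)^j.
  j = 0: C(14,0)·(2)^0 = 1·1 = 1.
  j = 1: C(14,1)·(2)^1 = 14·2 = 28.
  V_q(n, t) = 1 + 28 = 29.
Step 2: q^n = 3^14 = 4782969.
Step 3: Hamming bound ⌊q^n / V_q(n,t)⌋ = ⌊4782969/29⌋ = 164929.
Step 4: Compare |C| = 170483 to 164929: violated.
The claimed |C| lies above the Hamming bound, so no 3-ary code of length 14 with d ≥ 3 can have 170483 codewords.


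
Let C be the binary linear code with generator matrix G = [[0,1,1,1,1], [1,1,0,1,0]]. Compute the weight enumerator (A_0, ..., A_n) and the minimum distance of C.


Weight distribution: A_0 = 1, A_3 = 2, A_4 = 1. Minimum distance d = 3.

Enumerate all 2^2 = 4 messages m ∈ F_2^2.
For each, compute codeword c = mG in F_2^5, then tally its weight.
  m = 00 → c = 00000, weight = 0.
  m = 10 → c = 01111, weight = 4.
  m = 01 → c = 11010, weight = 3.
  m = 11 → c = 10101, weight = 3.
Tally weights:
  weight 0: 1 codewords.
  weight 3: 2 codewords.
  weight 4: 1 codewords.
Minimum distance d = smallest w > 0 with A_w > 0 = 3.
Sanity: Σ A_w = 4 = 2^2 = 4 ✓.


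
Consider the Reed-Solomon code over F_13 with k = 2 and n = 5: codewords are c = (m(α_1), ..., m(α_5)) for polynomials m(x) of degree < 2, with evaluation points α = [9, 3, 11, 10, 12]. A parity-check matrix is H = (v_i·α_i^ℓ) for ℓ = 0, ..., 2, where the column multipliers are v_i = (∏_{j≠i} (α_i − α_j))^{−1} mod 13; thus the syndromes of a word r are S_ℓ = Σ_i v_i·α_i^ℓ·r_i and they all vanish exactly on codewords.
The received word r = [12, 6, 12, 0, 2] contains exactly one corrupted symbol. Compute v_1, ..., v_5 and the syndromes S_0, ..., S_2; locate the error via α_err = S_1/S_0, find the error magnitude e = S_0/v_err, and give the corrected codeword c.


S = (5, 3, 7), error at position 3, error magnitude e = 11, c = [12, 6, 1, 0, 2].

Step 1: column multipliers v_i = (∏_{j≠i}(α_i − α_j))^{−1} mod 13.
  i = 1 (α = 9): (9−3)(9−11)(9−10)(9−12) = 6·(−2)·(−1)·(−3) = −36 ≡ 3, so v_1 = 3^{−1} = 9 (mod 13).
  i = 2 (α = 3): (3−9)(3−11)(3−10)(3−12) = (−6)·(−8)·(−7)·(−9) = 3024 ≡ 8, so v_2 = 8^{−1} = 5 (mod 13).
  i = 3 (α = 11): (11−9)(11−3)(11−10)(11−12) = 2·8·1·(−1) = −16 ≡ 10, so v_3 = 10^{−1} = 4 (mod 13).
  i = 4 (α = 10): (10−9)(10−3)(10−11)(10−12) = 1·7·(−1)·(−2) = 14 ≡ 1, so v_4 = 1^{−1} = 1 (mod 13).
  i = 5 (α = 12): (12−9)(12−3)(12−11)(12−10) = 3·9·1·2 = 54 ≡ 2, so v_5 = 2^{−1} = 7 (mod 13).
  v = [9, 5, 4, 1, 7].
Step 2: syndromes of r = [12, 6, 12, 0, 2] (all sums mod 13).
  S_0 = Σ v_i r_i = 9·12 + 5·6 + 4·12 + 1·0 + 7·2 = 200 ≡ 5.
  S_1 = Σ v_i α_i r_i = 9·9·12 + 5·3·6 + 4·11·12 + 1·10·0 + 7·12·2 = 1758 ≡ 3.
  α_i^2 mod 13 = [3, 9, 4, 9, 1].
  S_2 = Σ v_i α_i^2 r_i = 9·3·12 + 5·9·6 + 4·4·12 + 1·9·0 + 7·1·2 = 800 ≡ 7.
  S = (5, 3, 7) ≠ 0, so r is not a codeword (an error is present).
Step 3: locate the error. For a single error e at position i, S_ℓ = v_i·e·α_i^ℓ, so α_err = S_1/S_0.
  S_0^{−1} = 5^{−1} = 8 (mod 13), so α_err = 3·8 = 24 ≡ 11 = α_3. Error position i = 3.
  Consistency check: S_2/S_1 = 7·9 = 63 ≡ 11 = α_err ✓ (single-error assumption holds).
Step 4: error magnitude e = S_0/v_3 = S_0·∏_{j≠3}(α_3 − α_j) = 5·10 = 50 ≡ 11 (mod 13).
Step 5: correct position 3: c_3 = r_3 − e = 12 − 11 ≡ 1 (mod 13). Hence c = [12, 6, 1, 0, 2].
  Check: interpolating c through the α_i gives m(x) = 3 + 1·x (degree < 2) with m(α_i) = c_i for every i, so c is indeed a codeword.


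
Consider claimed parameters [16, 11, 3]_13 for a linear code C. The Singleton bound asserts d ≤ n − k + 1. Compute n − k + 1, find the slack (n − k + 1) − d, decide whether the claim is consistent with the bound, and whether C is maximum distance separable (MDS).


Singleton RHS = n − k + 1 = 6, slack = 3, bound satisfied, not MDS.

Singleton bound: d ≤ n − k + 1.
Here n = 16, k = 11, so n − k + 1 = 6.
Given d = 3, check d ≤ 6: YES.
Slack = (n − k + 1) − d = 3.
The code is NOT MDS (slack = 3 > 0).
Description: the claimed parameters are [16, 11, 3]_13; such a code would be non-MDS.


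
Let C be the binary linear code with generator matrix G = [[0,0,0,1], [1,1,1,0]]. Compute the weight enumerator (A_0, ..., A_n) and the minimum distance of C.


Weight distribution: A_0 = 1, A_1 = 1, A_3 = 1, A_4 = 1. Minimum distance d = 1.

Enumerate all 2^2 = 4 messages m ∈ F_2^2.
For each, compute codeword c = mG in F_2^4, then tally its weight.
  m = 00 → c = 0000, weight = 0.
  m = 10 → c = 0001, weight = 1.
  m = 01 → c = 1110, weight = 3.
  m = 11 → c = 1111, weight = 4.
Tally weights:
  weight 0: 1 codewords.
  weight 1: 1 codewords.
  weight 3: 1 codewords.
  weight 4: 1 codewords.
Minimum distance d = smallest w > 0 with A_w > 0 = 1.
Sanity: Σ A_w = 4 = 2^2 = 4 ✓.


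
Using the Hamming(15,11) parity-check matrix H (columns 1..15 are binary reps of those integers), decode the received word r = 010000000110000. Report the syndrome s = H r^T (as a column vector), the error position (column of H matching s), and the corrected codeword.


s = (0, 0, 1, 1)^T, error position = 3, corrected codeword c = 011000000110000

Compute s = H r^T mod 2 one row at a time:
  s_1 = 0 + 0 + 1 + 1 + 0 + 0 + 0 + 0 = 2 ≡ 0 (mod 2).
  s_2 = 0 + 0 + 0 + 0 + 0 + 0 + 0 + 0 = 0 ≡ 0 (mod 2).
  s_3 = 1 + 0 + 0 + 0 + 1 + 1 + 0 + 0 = 3 ≡ 1 (mod 2).
  s_4 = 0 + 0 + 0 + 0 + 0 + 1 + 0 + 0 = 1 ≡ 1 (mod 2).
s = (0, 0, 1, 1)^T — this equals column 3 of H (binary 0011), so error is at position 3.
Correct: flip bit 3 of r = 010000000110000 to get c = 011000000110000.


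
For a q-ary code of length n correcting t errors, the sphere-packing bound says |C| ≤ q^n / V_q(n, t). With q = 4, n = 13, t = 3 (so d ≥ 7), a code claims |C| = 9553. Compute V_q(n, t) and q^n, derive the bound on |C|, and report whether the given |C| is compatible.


V_q(n, t) = 8464, q^n = 67108864, Hamming bound = 7928, |C| = 9553 > bound (violated).

Step 1: Compute V_q(n, t) = Σ_{j=0}^3 C(n, j) (q−1)^j.
  j = 0: C(13,0)·(3)^0 = 1·1 = 1.
  j = 1: C(13,1)·(3)^1 = 13·3 = 39.
  j = 2: C(13,2)·(3)^2 = 78·9 = 702.
  j = 3: C(13,3)·(3)^3 = 286·27 = 7722.
  V_q(n, t) = 1 + 39 + 702 + 7722 = 8464.
Step 2: q^n = 4^13 = 67108864.
Step 3: Hamming bound ⌊q^n / V_q(n,t)⌋ = ⌊67108864/8464⌋ = 7928.
Step 4: Compare |C| = 9553 to 7928: violated.
The claimed |C| lies above the Hamming bound, so no 4-ary code of length 13 with d ≥ 7 can have 9553 codewords.


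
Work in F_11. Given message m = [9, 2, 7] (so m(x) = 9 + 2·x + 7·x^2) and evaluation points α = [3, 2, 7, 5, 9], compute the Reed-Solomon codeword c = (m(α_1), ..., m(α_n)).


c = [1, 8, 3, 7, 0]

Message polynomial: m(x) = 9 + 2·x + 7·x^2 (mod 11).
For each evaluation point α_i, compute m(α_i) mod 11:
  α_1 = 3: Horner steps 7 → 1 → 1, so m(3) = 1.
  α_2 = 2: Horner steps 7 → 5 → 8, so m(2) = 8.
  α_3 = 7: Horner steps 7 → 7 → 3, so m(7) = 3.
  α_4 = 5: Horner steps 7 → 4 → 7, so m(5) = 7.
  α_5 = 9: Horner steps 7 → 10 → 0, so m(9) = 0.
Codeword c = [1, 8, 3, 7, 0] ∈ F_11^5.


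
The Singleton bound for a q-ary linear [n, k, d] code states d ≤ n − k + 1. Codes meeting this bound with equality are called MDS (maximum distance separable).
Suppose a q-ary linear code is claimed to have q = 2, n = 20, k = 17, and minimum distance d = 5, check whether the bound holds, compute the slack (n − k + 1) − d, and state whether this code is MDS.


Singleton RHS = n − k + 1 = 4, slack = -1, bound violated (no such code; not MDS).

Singleton bound: d ≤ n − k + 1.
Here n = 20, k = 17, so n − k + 1 = 4.
Given d = 5, check d ≤ 4: NO.
Slack = (n − k + 1) − d = -1.
The slack is negative: d = 5 exceeds n − k + 1 = 4 by 1, so the Singleton bound is violated and no linear [20, 17, 5]_2 code can exist. In particular it is not MDS (MDS requires d = n − k + 1 exactly).
Description: the claimed parameters are [20, 17, 5]_2; such a code would be impossible (violates the Singleton bound).


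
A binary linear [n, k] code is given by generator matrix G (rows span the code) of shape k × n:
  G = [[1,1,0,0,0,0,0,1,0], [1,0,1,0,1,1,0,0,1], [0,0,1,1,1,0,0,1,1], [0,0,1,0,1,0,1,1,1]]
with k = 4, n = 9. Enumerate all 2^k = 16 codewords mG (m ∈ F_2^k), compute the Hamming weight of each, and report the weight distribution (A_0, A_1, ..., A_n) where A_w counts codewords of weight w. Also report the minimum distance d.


Weight distribution: A_0 = 1, A_2 = 1, A_3 = 3, A_4 = 2, A_5 = 4, A_6 = 3, A_7 = 1, A_8 = 1. Minimum distance d = 2.

Enumerate all 2^4 = 16 messages m ∈ F_2^4.
For each, compute codeword c = mG in F_2^9, then tally its weight.
  m = 0000 → c = 000000000, weight = 0.
  m = 1000 → c = 110000010, weight = 3.
  m = 0100 → c = 101011001, weight = 5.
  m = 1100 → c = 011011011, weight = 6.
  m = 0010 → c = 001110011, weight = 5.
  m = 1010 → c = 111110001, weight = 6.
  m = 0110 → c = 100101010, weight = 4.
  m = 1110 → c = 010101000, weight = 3.
  m = 0001 → c = 001010111, weight = 5.
  m = 1001 → c = 111010101, weight = 6.
  m = 0101 → c = 100001110, weight = 4.
  m = 1101 → c = 010001100, weight = 3.
  m = 0011 → c = 000100100, weight = 2.
  m = 1011 → c = 110100110, weight = 5.
  m = 0111 → c = 101111101, weight = 7.
  m = 1111 → c = 011111111, weight = 8.
Tally weights:
  weight 0: 1 codewords.
  weight 2: 1 codewords.
  weight 3: 3 codewords.
  weight 4: 2 codewords.
  weight 5: 4 codewords.
  weight 6: 3 codewords.
  weight 7: 1 codewords.
  weight 8: 1 codewords.
Minimum distance d = smallest w > 0 with A_w > 0 = 2.
Sanity: Σ A_w = 16 = 2^4 = 16 ✓.


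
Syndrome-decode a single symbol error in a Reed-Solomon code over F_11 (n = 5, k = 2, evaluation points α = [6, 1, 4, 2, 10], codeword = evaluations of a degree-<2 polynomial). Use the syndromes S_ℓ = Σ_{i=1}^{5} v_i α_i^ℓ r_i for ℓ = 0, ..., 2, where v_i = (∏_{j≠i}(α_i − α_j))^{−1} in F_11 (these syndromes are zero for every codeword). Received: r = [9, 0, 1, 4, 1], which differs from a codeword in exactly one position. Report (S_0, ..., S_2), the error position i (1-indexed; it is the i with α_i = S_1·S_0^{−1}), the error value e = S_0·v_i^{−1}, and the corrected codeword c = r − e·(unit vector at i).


S = (9, 2, 9), error at position 5, error magnitude e = 9, c = [9, 0, 1, 4, 3].

Step 1: column multipliers v_i = (∏_{j≠i}(α_i − α_j))^{−1} mod 11.
  i = 1 (α = 6): (6−1)(6−4)(6−2)(6−10) = 5·2·4·(−4) = −160 ≡ 5, so v_1 = 5^{−1} = 9 (mod 11).
  i = 2 (α = 1): (1−6)(1−4)(1−2)(1−10) = (−5)·(−3)·(−1)·(−9) = 135 ≡ 3, so v_2 = 3^{−1} = 4 (mod 11).
  i = 3 (α = 4): (4−6)(4−1)(4−2)(4−10) = (−2)·3·2·(−6) = 72 ≡ 6, so v_3 = 6^{−1} = 2 (mod 11).
  i = 4 (α = 2): (2−6)(2−1)(2−4)(2−10) = (−4)·1·(−2)·(−8) = −64 ≡ 2, so v_4 = 2^{−1} = 6 (mod 11).
  i = 5 (α = 10): (10−6)(10−1)(10−4)(10−2) = 4·9·6·8 = 1728 ≡ 1, so v_5 = 1^{−1} = 1 (mod 11).
  v = [9, 4, 2, 6, 1].
Step 2: syndromes of r = [9, 0, 1, 4, 1] (all sums mod 11).
  S_0 = Σ v_i r_i = 9·9 + 4·0 + 2·1 + 6·4 + 1·1 = 108 ≡ 9.
  S_1 = Σ v_i α_i r_i = 9·6·9 + 4·1·0 + 2·4·1 + 6·2·4 + 1·10·1 = 552 ≡ 2.
  α_i^2 mod 11 = [3, 1, 5, 4, 1].
  S_2 = Σ v_i α_i^2 r_i = 9·3·9 + 4·1·0 + 2·5·1 + 6·4·4 + 1·1·1 = 350 ≡ 9.
  S = (9, 2, 9) ≠ 0, so r is not a codeword (an error is present).
Step 3: locate the error. For a single error e at position i, S_ℓ = v_i·e·α_i^ℓ, so α_err = S_1/S_0.
  S_0^{−1} = 9^{−1} = 5 (mod 11), so α_err = 2·5 = 10 ≡ 10 = α_5. Error position i = 5.
  Consistency check: S_2/S_1 = 9·6 = 54 ≡ 10 = α_err ✓ (single-error assumption holds).
Step 4: error magnitude e = S_0/v_5 = S_0·∏_{j≠5}(α_5 − α_j) = 9·1 = 9 ≡ 9 (mod 11).
Step 5: correct position 5: c_5 = r_5 − e = 1 − 9 ≡ 3 (mod 11). Hence c = [9, 0, 1, 4, 3].
  Check: interpolating c through the α_i gives m(x) = 7 + 4·x (degree < 2) with m(α_i) = c_i for every i, so c is indeed a codeword.


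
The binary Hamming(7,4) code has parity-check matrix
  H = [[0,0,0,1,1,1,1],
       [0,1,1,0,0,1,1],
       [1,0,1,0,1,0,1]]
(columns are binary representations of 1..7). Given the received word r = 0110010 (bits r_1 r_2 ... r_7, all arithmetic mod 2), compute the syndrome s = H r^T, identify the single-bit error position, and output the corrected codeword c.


s = (1, 1, 1)^T, error position = 7, corrected codeword c = 0110011

Compute s = H r^T mod 2 one row at a time:
  s_1 = 0 + 0 + 1 + 0 = 1 ≡ 1 (mod 2).
  s_2 = 1 + 1 + 1 + 0 = 3 ≡ 1 (mod 2).
  s_3 = 0 + 1 + 0 + 0 = 1 ≡ 1 (mod 2).
s = (1, 1, 1)^T — this equals column 7 of H (binary 111), so error is at position 7.
Correct: flip bit 7 of r = 0110010 to get c = 0110011.


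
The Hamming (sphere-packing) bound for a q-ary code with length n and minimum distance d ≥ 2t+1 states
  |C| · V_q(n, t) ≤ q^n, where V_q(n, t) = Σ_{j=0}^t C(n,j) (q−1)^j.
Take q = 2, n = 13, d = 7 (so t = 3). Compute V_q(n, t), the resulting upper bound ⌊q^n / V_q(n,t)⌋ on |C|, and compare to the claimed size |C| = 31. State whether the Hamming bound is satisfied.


V_q(n, t) = 378, q^n = 8192, Hamming bound = 21, |C| = 31 > bound (violated).

Step 1: Compute V_q(n, t) = Σ_{j=0}^3 C(n, j) (q−1)^j.
  j = 0: C(13,0)·(1)^0 = 1·1 = 1.
  j = 1: C(13,1)·(1)^1 = 13·1 = 13.
  j = 2: C(13,2)·(1)^2 = 78·1 = 78.
  j = 3: C(13,3)·(1)^3 = 286·1 = 286.
  V_q(n, t) = 1 + 13 + 78 + 286 = 378.
Step 2: q^n = 2^13 = 8192.
Step 3: Hamming bound ⌊q^n / V_q(n,t)⌋ = ⌊8192/378⌋ = 21.
Step 4: Compare |C| = 31 to 21: violated.
The claimed |C| lies above the Hamming bound, so no 2-ary code of length 13 with d ≥ 7 can have 31 codewords.
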